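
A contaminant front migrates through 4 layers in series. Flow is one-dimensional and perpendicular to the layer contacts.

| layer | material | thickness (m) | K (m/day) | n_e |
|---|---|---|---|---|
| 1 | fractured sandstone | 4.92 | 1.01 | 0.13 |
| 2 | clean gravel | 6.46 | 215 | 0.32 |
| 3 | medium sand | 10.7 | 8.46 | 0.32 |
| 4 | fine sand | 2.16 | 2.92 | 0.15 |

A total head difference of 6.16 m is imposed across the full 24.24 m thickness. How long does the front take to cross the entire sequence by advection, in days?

7.24

With flow normal to the layers, continuity requires the same specific discharge q through every layer.
Σ(b_i/K_i) = 4.92/1.01 + 6.46/215 + 10.7/8.46 + 2.16/2.92 = 6.906 d.
q = Δh / Σ(b_i/K_i) = 6.16 / 6.906 = 0.8920 m/day.
In each layer the seepage velocity is v_i = q/n_i, so the layer transit time is t_i = b_i·n_i / q:
  layer 1 (fractured sandstone): t_1 = 4.92 × 0.13 / 0.8920 = 0.7170 d
  layer 2 (clean gravel): t_2 = 6.46 × 0.32 / 0.8920 = 2.317 d
  layer 3 (medium sand): t_3 = 10.7 × 0.32 / 0.8920 = 3.839 d
  layer 4 (fine sand): t_4 = 2.16 × 0.15 / 0.8920 = 0.3632 d
Total t = Σ t_i = 7.236 days.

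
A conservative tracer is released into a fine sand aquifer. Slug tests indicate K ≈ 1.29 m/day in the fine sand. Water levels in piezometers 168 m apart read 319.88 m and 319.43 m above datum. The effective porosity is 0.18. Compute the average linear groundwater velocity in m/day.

Hydraulic gradient i = (319.88 − 319.43) / 168 = 0.45 / 168 = 0.002679.
Darcy flux q = K · i = 1.290 × 0.002679 = 0.003455 m/day.
Seepage velocity v = q / n_e = 0.003455 / 0.18 = 0.01920 m/day.

0.0192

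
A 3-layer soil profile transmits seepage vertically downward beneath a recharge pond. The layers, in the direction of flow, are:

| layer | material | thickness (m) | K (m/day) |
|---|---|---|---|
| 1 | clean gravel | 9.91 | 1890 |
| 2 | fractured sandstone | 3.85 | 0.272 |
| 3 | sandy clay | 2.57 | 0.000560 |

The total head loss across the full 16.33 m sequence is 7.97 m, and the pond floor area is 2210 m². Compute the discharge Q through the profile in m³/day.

3.83

Flow is perpendicular to layering, so the layers act in series and the equivalent K is the thickness-weighted harmonic mean.
Total thickness L = 9.91 + 3.85 + 2.57 = 16.33 m.
Σ(b_i/K_i) = 9.91/1890 + 3.85/0.272 + 2.57/0.000560 = 4603 d.
K_eq = L / Σ(b_i/K_i) = 16.33 / 4603 = 0.003547 m/day.
Q = K_eq · A · (Δh/L) = 0.003547 × 2210 × (7.97/16.33) = 3.826 m³/day.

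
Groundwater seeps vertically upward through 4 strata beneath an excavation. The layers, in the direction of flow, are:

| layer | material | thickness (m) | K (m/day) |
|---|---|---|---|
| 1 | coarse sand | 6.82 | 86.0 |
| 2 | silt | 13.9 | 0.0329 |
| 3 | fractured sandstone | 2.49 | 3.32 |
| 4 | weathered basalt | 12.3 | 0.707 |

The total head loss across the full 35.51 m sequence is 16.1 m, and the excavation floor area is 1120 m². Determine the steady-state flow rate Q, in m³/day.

Flow is perpendicular to layering, so the layers act in series and the equivalent K is the thickness-weighted harmonic mean.
Total thickness L = 6.82 + 13.9 + 2.49 + 12.3 = 35.51 m.
Σ(b_i/K_i) = 6.82/86.0 + 13.9/0.0329 + 2.49/3.32 + 12.3/0.707 = 440.7 d.
K_eq = L / Σ(b_i/K_i) = 35.51 / 440.7 = 0.08057 m/day.
Q = K_eq · A · (Δh/L) = 0.08057 × 1120 × (16.1/35.51) = 40.91 m³/day.

40.9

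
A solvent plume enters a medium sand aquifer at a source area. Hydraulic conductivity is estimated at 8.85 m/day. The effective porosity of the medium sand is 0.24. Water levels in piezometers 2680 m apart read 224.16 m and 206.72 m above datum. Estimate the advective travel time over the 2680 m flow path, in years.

30.6

Hydraulic gradient i = (224.16 − 206.72) / 2680 = 17.44 / 2680 = 0.006507.
Darcy flux q = K · i = 8.850 × 0.006507 = 0.05759 m/day.
Seepage velocity v = q / n_e = 0.05759 / 0.24 = 0.2400 m/day.
Travel time t = L / v = 2680 / 0.2400 = 11168 days = 30.58 years.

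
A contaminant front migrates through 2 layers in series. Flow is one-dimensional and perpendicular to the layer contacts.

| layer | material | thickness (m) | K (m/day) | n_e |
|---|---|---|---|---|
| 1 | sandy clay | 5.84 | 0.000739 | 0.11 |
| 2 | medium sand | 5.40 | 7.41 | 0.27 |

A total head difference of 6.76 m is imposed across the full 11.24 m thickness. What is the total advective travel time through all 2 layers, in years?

With flow normal to the layers, continuity requires the same specific discharge q through every layer.
Σ(b_i/K_i) = 5.84/0.000739 + 5.40/7.41 = 7903 d.
q = Δh / Σ(b_i/K_i) = 6.76 / 7903 = 0.0008553 m/day.
In each layer the seepage velocity is v_i = q/n_i, so the layer transit time is t_i = b_i·n_i / q:
  layer 1 (sandy clay): t_1 = 5.84 × 0.11 / 0.0008553 = 751.0 d
  layer 2 (medium sand): t_2 = 5.40 × 0.27 / 0.0008553 = 1705 d
Total t = Σ t_i = 2456 days = 6.723 years.

6.72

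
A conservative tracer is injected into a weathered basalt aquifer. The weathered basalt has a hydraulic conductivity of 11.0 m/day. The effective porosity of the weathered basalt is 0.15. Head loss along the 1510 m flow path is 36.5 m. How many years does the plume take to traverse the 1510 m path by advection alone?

2.33

Hydraulic gradient i = Δh / L = 36.5 / 1510 = 0.02417.
Darcy flux q = K · i = 11.00 × 0.02417 = 0.2659 m/day.
Seepage velocity v = q / n_e = 0.2659 / 0.15 = 1.773 m/day.
Travel time t = L / v = 1510 / 1.773 = 851.8 days = 2.332 years.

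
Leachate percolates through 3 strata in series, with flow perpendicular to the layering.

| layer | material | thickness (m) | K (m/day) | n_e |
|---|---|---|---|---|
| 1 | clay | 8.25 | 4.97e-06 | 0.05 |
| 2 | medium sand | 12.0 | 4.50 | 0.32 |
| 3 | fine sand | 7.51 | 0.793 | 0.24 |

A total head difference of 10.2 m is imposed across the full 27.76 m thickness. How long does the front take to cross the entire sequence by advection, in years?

With flow normal to the layers, continuity requires the same specific discharge q through every layer.
Σ(b_i/K_i) = 8.25/4.97e-06 + 12.0/4.50 + 7.51/0.793 = 1.660e+06 d.
q = Δh / Σ(b_i/K_i) = 10.2 / 1.660e+06 = 6.145e-06 m/day.
In each layer the seepage velocity is v_i = q/n_i, so the layer transit time is t_i = b_i·n_i / q:
  layer 1 (clay): t_1 = 8.25 × 0.05 / 6.145e-06 = 67131 d
  layer 2 (medium sand): t_2 = 12.0 × 0.32 / 6.145e-06 = 6.249e+05 d
  layer 3 (fine sand): t_3 = 7.51 × 0.24 / 6.145e-06 = 2.933e+05 d
Total t = Σ t_i = 9.854e+05 days = 2698 years.

2700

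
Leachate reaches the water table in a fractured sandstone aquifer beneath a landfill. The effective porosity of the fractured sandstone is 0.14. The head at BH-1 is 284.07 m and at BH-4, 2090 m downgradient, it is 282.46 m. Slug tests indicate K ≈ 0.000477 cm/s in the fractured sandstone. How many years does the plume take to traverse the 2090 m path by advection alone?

Convert K: 0.000477 cm/s × 864 = 0.4121 m/day.
Hydraulic gradient i = (284.07 − 282.46) / 2090 = 1.61 / 2090 = 0.0007703.
Darcy flux q = K · i = 0.4121 × 0.0007703 = 0.0003175 m/day.
Seepage velocity v = q / n_e = 0.0003175 / 0.14 = 0.002268 m/day.
Travel time t = L / v = 2090 / 0.002268 = 9.216e+05 days = 2523 years.

2520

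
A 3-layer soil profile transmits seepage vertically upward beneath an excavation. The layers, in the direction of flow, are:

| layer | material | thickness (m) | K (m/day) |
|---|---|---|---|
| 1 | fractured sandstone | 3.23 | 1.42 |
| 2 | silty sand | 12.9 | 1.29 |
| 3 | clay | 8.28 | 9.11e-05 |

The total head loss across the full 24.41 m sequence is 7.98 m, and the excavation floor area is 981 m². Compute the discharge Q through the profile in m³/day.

0.0861

Flow is perpendicular to layering, so the layers act in series and the equivalent K is the thickness-weighted harmonic mean.
Total thickness L = 3.23 + 12.9 + 8.28 = 24.41 m.
Σ(b_i/K_i) = 3.23/1.42 + 12.9/1.29 + 8.28/9.11e-05 = 90901 d.
K_eq = L / Σ(b_i/K_i) = 24.41 / 90901 = 0.0002685 m/day.
Q = K_eq · A · (Δh/L) = 0.0002685 × 981 × (7.98/24.41) = 0.08612 m³/day.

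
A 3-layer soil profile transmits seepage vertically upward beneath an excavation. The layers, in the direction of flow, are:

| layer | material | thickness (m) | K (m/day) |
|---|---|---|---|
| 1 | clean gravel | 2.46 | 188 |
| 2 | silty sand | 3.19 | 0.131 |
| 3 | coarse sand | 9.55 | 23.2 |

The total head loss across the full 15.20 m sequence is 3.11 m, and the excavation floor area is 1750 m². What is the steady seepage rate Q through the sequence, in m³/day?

Flow is perpendicular to layering, so the layers act in series and the equivalent K is the thickness-weighted harmonic mean.
Total thickness L = 2.46 + 3.19 + 9.55 = 15.20 m.
Σ(b_i/K_i) = 2.46/188 + 3.19/0.131 + 9.55/23.2 = 24.78 d.
K_eq = L / Σ(b_i/K_i) = 15.20 / 24.78 = 0.6135 m/day.
Q = K_eq · A · (Δh/L) = 0.6135 × 1750 × (3.11/15.20) = 219.7 m³/day.

220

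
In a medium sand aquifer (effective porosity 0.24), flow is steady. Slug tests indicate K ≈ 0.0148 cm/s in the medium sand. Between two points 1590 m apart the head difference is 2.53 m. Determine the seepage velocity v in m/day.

0.0848

Convert K: 0.0148 cm/s × 864 = 12.79 m/day.
Hydraulic gradient i = Δh / L = 2.53 / 1590 = 0.001591.
Darcy flux q = K · i = 12.79 × 0.001591 = 0.02035 m/day.
Seepage velocity v = q / n_e = 0.02035 / 0.24 = 0.08478 m/day.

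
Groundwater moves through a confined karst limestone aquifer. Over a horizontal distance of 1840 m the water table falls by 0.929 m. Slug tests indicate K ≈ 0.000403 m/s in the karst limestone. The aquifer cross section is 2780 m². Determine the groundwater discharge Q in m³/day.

48.9

Convert K: 0.000403 m/s × 86400 = 34.82 m/day.
Hydraulic gradient i = Δh / L = 0.929 / 1840 = 0.0005049.
Darcy's law: Q = K · A · i = 34.82 × 2780 × 0.0005049 = 48.87 m³/day.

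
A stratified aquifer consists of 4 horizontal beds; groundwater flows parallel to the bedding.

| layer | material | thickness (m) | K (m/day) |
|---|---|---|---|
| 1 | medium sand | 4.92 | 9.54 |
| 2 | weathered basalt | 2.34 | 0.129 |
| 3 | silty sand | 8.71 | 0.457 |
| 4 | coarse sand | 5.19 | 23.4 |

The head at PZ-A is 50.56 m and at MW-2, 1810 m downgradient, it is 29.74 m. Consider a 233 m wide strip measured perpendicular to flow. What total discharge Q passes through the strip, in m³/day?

Flow is parallel to layering, so each bed carries its own Darcy discharge and the transmissivities add.
Σ(K_i·b_i) = 9.54×4.92 + 0.129×2.34 + 0.457×8.71 + 23.4×5.19 = 172.7 m²/day.
Hydraulic gradient i = (50.56 − 29.74) / 1810 = 20.82 / 1810 = 0.01150.
Q = Σ(K_i·b_i) · W · i = 172.7 × 233 × 0.01150 = 462.8 m³/day.

463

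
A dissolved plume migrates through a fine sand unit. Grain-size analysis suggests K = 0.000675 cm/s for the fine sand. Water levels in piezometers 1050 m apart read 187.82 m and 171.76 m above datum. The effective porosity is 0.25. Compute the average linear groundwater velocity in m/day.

0.0357

Convert K: 0.000675 cm/s × 864 = 0.5832 m/day.
Hydraulic gradient i = (187.82 − 171.76) / 1050 = 16.06 / 1050 = 0.01530.
Darcy flux q = K · i = 0.5832 × 0.01530 = 0.008920 m/day.
Seepage velocity v = q / n_e = 0.008920 / 0.25 = 0.03568 m/day.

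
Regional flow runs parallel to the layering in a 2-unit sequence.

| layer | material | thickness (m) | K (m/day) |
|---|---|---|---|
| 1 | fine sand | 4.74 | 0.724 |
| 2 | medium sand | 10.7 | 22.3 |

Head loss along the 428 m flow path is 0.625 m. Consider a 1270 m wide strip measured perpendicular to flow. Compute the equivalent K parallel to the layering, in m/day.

15.7

Flow is parallel to layering, so each bed carries its own Darcy discharge and the transmissivities add.
Σ(K_i·b_i) = 0.724×4.74 + 22.3×10.7 = 242.0 m²/day.
Total thickness b = 15.44 m, so K_eq = Σ(K_i·b_i)/b = 15.68 m/day.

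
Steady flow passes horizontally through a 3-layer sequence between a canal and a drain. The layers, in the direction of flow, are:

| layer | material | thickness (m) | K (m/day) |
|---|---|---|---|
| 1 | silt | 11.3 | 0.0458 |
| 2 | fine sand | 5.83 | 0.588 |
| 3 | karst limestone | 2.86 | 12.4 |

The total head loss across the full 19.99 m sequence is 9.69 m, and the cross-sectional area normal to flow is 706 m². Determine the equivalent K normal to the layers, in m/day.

0.0778

Flow is perpendicular to layering, so the layers act in series and the equivalent K is the thickness-weighted harmonic mean.
Total thickness L = 11.3 + 5.83 + 2.86 = 19.99 m.
Σ(b_i/K_i) = 11.3/0.0458 + 5.83/0.588 + 2.86/12.4 = 256.9 d.
K_eq = L / Σ(b_i/K_i) = 19.99 / 256.9 = 0.07782 m/day.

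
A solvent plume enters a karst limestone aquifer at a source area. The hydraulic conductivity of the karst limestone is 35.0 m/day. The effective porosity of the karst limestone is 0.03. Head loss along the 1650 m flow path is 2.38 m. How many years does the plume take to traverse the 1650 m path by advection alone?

2.68

Hydraulic gradient i = Δh / L = 2.38 / 1650 = 0.001442.
Darcy flux q = K · i = 35.00 × 0.001442 = 0.05048 m/day.
Seepage velocity v = q / n_e = 0.05048 / 0.03 = 1.683 m/day.
Travel time t = L / v = 1650 / 1.683 = 980.5 days = 2.684 years.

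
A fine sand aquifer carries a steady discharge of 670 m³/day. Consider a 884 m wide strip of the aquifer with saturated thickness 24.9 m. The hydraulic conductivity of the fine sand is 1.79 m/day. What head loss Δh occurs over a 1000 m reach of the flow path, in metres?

17.0

Cross-sectional area A = 884 × 24.9 = 22012 m².
From Q = K·A·i, i = Q / (K·A) = 670 / (1.790 × 22012) = 0.01700.
Head loss Δh = i · L = 0.01700 × 1000 = 17.00 m.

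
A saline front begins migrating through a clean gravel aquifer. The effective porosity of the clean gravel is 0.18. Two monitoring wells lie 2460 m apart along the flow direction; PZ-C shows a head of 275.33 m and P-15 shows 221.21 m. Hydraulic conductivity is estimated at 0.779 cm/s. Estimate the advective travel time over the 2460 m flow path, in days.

Convert K: 0.779 cm/s × 864 = 673.1 m/day.
Hydraulic gradient i = (275.33 − 221.21) / 2460 = 54.12 / 2460 = 0.02200.
Darcy flux q = K · i = 673.1 × 0.02200 = 14.81 m/day.
Seepage velocity v = q / n_e = 14.81 / 0.18 = 82.26 m/day.
Travel time t = L / v = 2460 / 82.26 = 29.90 days.

29.9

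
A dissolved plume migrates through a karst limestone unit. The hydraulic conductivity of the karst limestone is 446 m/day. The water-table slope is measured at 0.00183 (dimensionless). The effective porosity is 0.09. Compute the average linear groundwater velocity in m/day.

9.07

Hydraulic gradient i = 0.00183.
Darcy flux q = K · i = 446.0 × 0.001830 = 0.8162 m/day.
Seepage velocity v = q / n_e = 0.8162 / 0.09 = 9.069 m/day.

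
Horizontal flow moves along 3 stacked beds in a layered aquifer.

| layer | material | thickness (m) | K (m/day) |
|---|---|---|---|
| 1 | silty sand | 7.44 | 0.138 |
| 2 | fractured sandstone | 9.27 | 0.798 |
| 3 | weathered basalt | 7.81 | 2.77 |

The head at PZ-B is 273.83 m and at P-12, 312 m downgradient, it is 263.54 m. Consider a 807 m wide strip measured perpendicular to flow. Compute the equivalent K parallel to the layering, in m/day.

Flow is parallel to layering, so each bed carries its own Darcy discharge and the transmissivities add.
Σ(K_i·b_i) = 0.138×7.44 + 0.798×9.27 + 2.77×7.81 = 30.06 m²/day.
Total thickness b = 24.52 m, so K_eq = Σ(K_i·b_i)/b = 1.226 m/day.

1.23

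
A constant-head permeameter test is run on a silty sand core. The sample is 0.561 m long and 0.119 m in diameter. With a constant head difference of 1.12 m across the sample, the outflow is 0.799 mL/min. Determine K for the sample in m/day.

0.0518

Cross-sectional area A = π·(d/2)² = π × (0.119/2)² = 0.01112 m².
Convert discharge: 0.799 mL/min = 1.332e-08 m³/s.
Darcy's law rearranged: K = Q·L / (A·Δh) = 1.332e-08 × 0.561 / (0.01112 × 1.12) = 5.997e-07 m/s = 0.05182 m/day.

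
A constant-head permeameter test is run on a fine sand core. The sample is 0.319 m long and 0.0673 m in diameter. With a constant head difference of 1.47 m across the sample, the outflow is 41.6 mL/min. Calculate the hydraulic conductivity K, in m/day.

Cross-sectional area A = π·(d/2)² = π × (0.0673/2)² = 0.003557 m².
Convert discharge: 41.6 mL/min = 6.933e-07 m³/s.
Darcy's law rearranged: K = Q·L / (A·Δh) = 6.933e-07 × 0.319 / (0.003557 × 1.47) = 4.230e-05 m/s = 3.654 m/day.

3.65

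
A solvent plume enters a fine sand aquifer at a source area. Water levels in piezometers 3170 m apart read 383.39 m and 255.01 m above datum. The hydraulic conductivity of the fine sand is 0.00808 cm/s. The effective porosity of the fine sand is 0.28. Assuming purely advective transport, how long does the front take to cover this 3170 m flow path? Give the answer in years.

8.60

Convert K: 0.00808 cm/s × 864 = 6.981 m/day.
Hydraulic gradient i = (383.39 − 255.01) / 3170 = 128.38 / 3170 = 0.04050.
Darcy flux q = K · i = 6.981 × 0.04050 = 0.2827 m/day.
Seepage velocity v = q / n_e = 0.2827 / 0.28 = 1.010 m/day.
Travel time t = L / v = 3170 / 1.010 = 3139 days = 8.595 years.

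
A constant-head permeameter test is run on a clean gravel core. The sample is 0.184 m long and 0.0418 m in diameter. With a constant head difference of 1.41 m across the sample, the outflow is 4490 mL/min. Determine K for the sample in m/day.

615

Cross-sectional area A = π·(d/2)² = π × (0.0418/2)² = 0.001372 m².
Convert discharge: 4490 mL/min = 7.483e-05 m³/s.
Darcy's law rearranged: K = Q·L / (A·Δh) = 7.483e-05 × 0.184 / (0.001372 × 1.41) = 0.007116 m/s = 614.8 m/day.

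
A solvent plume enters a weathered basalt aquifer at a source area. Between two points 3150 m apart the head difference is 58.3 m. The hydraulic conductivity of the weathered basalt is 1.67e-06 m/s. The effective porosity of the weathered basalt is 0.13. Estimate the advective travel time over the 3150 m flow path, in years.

420

Convert K: 1.67e-06 m/s × 86400 = 0.1443 m/day.
Hydraulic gradient i = Δh / L = 58.3 / 3150 = 0.01851.
Darcy flux q = K · i = 0.1443 × 0.01851 = 0.002670 m/day.
Seepage velocity v = q / n_e = 0.002670 / 0.13 = 0.02054 m/day.
Travel time t = L / v = 3150 / 0.02054 = 1.533e+05 days = 419.8 years.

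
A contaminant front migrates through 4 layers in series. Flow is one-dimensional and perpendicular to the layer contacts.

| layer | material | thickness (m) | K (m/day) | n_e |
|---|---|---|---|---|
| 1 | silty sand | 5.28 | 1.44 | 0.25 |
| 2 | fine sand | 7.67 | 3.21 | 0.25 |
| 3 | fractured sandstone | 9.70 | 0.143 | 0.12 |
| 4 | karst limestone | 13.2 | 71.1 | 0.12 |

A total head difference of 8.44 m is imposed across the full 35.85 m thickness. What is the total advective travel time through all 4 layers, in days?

With flow normal to the layers, continuity requires the same specific discharge q through every layer.
Σ(b_i/K_i) = 5.28/1.44 + 7.67/3.21 + 9.70/0.143 + 13.2/71.1 = 74.07 d.
q = Δh / Σ(b_i/K_i) = 8.44 / 74.07 = 0.1139 m/day.
In each layer the seepage velocity is v_i = q/n_i, so the layer transit time is t_i = b_i·n_i / q:
  layer 1 (silty sand): t_1 = 5.28 × 0.25 / 0.1139 = 11.59 d
  layer 2 (fine sand): t_2 = 7.67 × 0.25 / 0.1139 = 16.83 d
  layer 3 (fractured sandstone): t_3 = 9.70 × 0.12 / 0.1139 = 10.22 d
  layer 4 (karst limestone): t_4 = 13.2 × 0.12 / 0.1139 = 13.90 d
Total t = Σ t_i = 52.53 days.

52.5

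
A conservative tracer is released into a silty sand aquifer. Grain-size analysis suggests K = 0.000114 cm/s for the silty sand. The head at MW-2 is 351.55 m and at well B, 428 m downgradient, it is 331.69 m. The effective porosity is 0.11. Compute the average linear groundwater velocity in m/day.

Convert K: 0.000114 cm/s × 864 = 0.09850 m/day.
Hydraulic gradient i = (351.55 − 331.69) / 428 = 19.86 / 428 = 0.04640.
Darcy flux q = K · i = 0.09850 × 0.04640 = 0.004570 m/day.
Seepage velocity v = q / n_e = 0.004570 / 0.11 = 0.04155 m/day.

0.0415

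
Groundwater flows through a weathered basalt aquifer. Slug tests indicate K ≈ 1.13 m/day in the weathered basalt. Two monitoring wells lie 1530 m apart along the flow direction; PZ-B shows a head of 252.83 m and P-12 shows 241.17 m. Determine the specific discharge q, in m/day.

Hydraulic gradient i = (252.83 − 241.17) / 1530 = 11.66 / 1530 = 0.007621.
Specific discharge q = K · i = 1.130 × 0.007621 = 0.008612 m/day.

0.00861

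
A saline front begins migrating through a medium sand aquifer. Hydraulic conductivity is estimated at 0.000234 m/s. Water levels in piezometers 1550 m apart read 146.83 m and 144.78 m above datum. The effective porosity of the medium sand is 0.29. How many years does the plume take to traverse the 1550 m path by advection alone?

Convert K: 0.000234 m/s × 86400 = 20.22 m/day.
Hydraulic gradient i = (146.83 − 144.78) / 1550 = 2.05 / 1550 = 0.001323.
Darcy flux q = K · i = 20.22 × 0.001323 = 0.02674 m/day.
Seepage velocity v = q / n_e = 0.02674 / 0.29 = 0.09220 m/day.
Travel time t = L / v = 1550 / 0.09220 = 16810 days = 46.02 years.

46.0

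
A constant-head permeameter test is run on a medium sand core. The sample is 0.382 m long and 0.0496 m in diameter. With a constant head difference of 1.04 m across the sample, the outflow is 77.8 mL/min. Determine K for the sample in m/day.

21.3

Cross-sectional area A = π·(d/2)² = π × (0.0496/2)² = 0.001932 m².
Convert discharge: 77.8 mL/min = 1.297e-06 m³/s.
Darcy's law rearranged: K = Q·L / (A·Δh) = 1.297e-06 × 0.382 / (0.001932 × 1.04) = 0.0002465 m/s = 21.30 m/day.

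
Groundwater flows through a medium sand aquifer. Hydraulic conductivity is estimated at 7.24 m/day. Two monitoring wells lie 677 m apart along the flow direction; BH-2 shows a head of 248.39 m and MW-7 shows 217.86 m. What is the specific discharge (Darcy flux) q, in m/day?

0.326

Hydraulic gradient i = (248.39 − 217.86) / 677 = 30.53 / 677 = 0.04510.
Specific discharge q = K · i = 7.240 × 0.04510 = 0.3265 m/day.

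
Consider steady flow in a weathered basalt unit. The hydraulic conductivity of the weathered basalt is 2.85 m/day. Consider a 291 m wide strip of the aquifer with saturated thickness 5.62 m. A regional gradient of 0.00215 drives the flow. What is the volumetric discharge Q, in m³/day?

10.0

Cross-sectional area A = 291 × 5.62 = 1635 m².
Hydraulic gradient i = 0.00215.
Darcy's law: Q = K · A · i = 2.850 × 1635 × 0.002150 = 10.02 m³/day.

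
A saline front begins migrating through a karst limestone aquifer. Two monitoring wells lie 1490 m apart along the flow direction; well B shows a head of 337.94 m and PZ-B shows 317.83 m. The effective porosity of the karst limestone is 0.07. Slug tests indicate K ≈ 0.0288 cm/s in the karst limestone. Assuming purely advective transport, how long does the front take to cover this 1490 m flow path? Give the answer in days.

Convert K: 0.0288 cm/s × 864 = 24.88 m/day.
Hydraulic gradient i = (337.94 − 317.83) / 1490 = 20.11 / 1490 = 0.01350.
Darcy flux q = K · i = 24.88 × 0.01350 = 0.3358 m/day.
Seepage velocity v = q / n_e = 0.3358 / 0.07 = 4.798 m/day.
Travel time t = L / v = 1490 / 4.798 = 310.6 days.

311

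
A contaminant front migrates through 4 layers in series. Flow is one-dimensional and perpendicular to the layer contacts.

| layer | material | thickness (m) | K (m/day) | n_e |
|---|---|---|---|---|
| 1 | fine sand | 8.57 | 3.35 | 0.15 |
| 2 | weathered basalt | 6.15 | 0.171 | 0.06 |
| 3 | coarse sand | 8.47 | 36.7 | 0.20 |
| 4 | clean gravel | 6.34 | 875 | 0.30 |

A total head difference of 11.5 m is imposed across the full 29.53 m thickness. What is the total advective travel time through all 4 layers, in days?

17.7

With flow normal to the layers, continuity requires the same specific discharge q through every layer.
Σ(b_i/K_i) = 8.57/3.35 + 6.15/0.171 + 8.47/36.7 + 6.34/875 = 38.76 d.
q = Δh / Σ(b_i/K_i) = 11.5 / 38.76 = 0.2967 m/day.
In each layer the seepage velocity is v_i = q/n_i, so the layer transit time is t_i = b_i·n_i / q:
  layer 1 (fine sand): t_1 = 8.57 × 0.15 / 0.2967 = 4.333 d
  layer 2 (weathered basalt): t_2 = 6.15 × 0.06 / 0.2967 = 1.244 d
  layer 3 (coarse sand): t_3 = 8.47 × 0.20 / 0.2967 = 5.710 d
  layer 4 (clean gravel): t_4 = 6.34 × 0.30 / 0.2967 = 6.411 d
Total t = Σ t_i = 17.70 days.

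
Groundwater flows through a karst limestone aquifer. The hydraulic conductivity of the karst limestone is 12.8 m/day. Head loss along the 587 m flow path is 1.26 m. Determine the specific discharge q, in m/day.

0.0275

Hydraulic gradient i = Δh / L = 1.26 / 587 = 0.002147.
Specific discharge q = K · i = 12.80 × 0.002147 = 0.02748 m/day.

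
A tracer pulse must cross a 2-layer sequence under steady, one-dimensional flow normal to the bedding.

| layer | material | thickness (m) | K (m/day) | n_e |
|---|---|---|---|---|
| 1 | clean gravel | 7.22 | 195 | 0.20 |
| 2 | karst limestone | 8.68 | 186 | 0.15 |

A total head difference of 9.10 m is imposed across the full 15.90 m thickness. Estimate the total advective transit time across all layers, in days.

With flow normal to the layers, continuity requires the same specific discharge q through every layer.
Σ(b_i/K_i) = 7.22/195 + 8.68/186 = 0.08369 d.
q = Δh / Σ(b_i/K_i) = 9.10 / 0.08369 = 108.7 m/day.
In each layer the seepage velocity is v_i = q/n_i, so the layer transit time is t_i = b_i·n_i / q:
  layer 1 (clean gravel): t_1 = 7.22 × 0.20 / 108.7 = 0.01328 d
  layer 2 (karst limestone): t_2 = 8.68 × 0.15 / 108.7 = 0.01197 d
Total t = Σ t_i = 0.02525 days.

0.0253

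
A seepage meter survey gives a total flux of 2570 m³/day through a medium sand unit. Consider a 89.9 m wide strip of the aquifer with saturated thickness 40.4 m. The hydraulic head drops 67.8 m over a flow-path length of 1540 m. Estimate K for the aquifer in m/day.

Cross-sectional area A = 89.9 × 40.4 = 3632 m².
Hydraulic gradient i = Δh / L = 67.8 / 1540 = 0.04403.
From Q = K·A·i, K = Q / (A·i) = 2570 / (3632 × 0.04403) = 16.07 m/day.

16.1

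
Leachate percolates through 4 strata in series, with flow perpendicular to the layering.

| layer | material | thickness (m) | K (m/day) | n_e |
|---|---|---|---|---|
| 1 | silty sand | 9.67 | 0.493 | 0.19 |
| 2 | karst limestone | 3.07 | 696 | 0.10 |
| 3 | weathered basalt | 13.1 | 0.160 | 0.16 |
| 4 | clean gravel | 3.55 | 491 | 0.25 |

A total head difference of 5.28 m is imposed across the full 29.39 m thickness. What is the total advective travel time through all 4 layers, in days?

98.6

With flow normal to the layers, continuity requires the same specific discharge q through every layer.
Σ(b_i/K_i) = 9.67/0.493 + 3.07/696 + 13.1/0.160 + 3.55/491 = 101.5 d.
q = Δh / Σ(b_i/K_i) = 5.28 / 101.5 = 0.05202 m/day.
In each layer the seepage velocity is v_i = q/n_i, so the layer transit time is t_i = b_i·n_i / q:
  layer 1 (silty sand): t_1 = 9.67 × 0.19 / 0.05202 = 35.32 d
  layer 2 (karst limestone): t_2 = 3.07 × 0.10 / 0.05202 = 5.902 d
  layer 3 (weathered basalt): t_3 = 13.1 × 0.16 / 0.05202 = 40.29 d
  layer 4 (clean gravel): t_4 = 3.55 × 0.25 / 0.05202 = 17.06 d
Total t = Σ t_i = 98.58 days.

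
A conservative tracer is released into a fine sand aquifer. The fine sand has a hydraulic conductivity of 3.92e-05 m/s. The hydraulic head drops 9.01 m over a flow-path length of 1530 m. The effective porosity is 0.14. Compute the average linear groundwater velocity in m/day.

0.142

Convert K: 3.92e-05 m/s × 86400 = 3.387 m/day.
Hydraulic gradient i = Δh / L = 9.01 / 1530 = 0.005889.
Darcy flux q = K · i = 3.387 × 0.005889 = 0.01994 m/day.
Seepage velocity v = q / n_e = 0.01994 / 0.14 = 0.1425 m/day.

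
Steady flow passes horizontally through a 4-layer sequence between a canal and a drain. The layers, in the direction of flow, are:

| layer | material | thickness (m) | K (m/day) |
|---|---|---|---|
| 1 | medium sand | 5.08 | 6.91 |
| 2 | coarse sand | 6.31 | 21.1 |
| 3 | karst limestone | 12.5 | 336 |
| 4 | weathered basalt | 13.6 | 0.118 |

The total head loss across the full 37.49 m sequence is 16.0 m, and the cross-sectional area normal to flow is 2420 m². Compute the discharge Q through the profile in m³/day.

Flow is perpendicular to layering, so the layers act in series and the equivalent K is the thickness-weighted harmonic mean.
Total thickness L = 5.08 + 6.31 + 12.5 + 13.6 = 37.49 m.
Σ(b_i/K_i) = 5.08/6.91 + 6.31/21.1 + 12.5/336 + 13.6/0.118 = 116.3 d.
K_eq = L / Σ(b_i/K_i) = 37.49 / 116.3 = 0.3223 m/day.
Q = K_eq · A · (Δh/L) = 0.3223 × 2420 × (16.0/37.49) = 332.9 m³/day.

333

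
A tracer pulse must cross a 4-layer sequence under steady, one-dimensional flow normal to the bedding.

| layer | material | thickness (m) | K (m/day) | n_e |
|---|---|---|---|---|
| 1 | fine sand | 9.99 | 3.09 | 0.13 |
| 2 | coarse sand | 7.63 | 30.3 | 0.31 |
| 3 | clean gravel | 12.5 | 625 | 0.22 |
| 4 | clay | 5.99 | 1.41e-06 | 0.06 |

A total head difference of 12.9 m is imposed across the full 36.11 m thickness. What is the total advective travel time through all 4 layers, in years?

6110

With flow normal to the layers, continuity requires the same specific discharge q through every layer.
Σ(b_i/K_i) = 9.99/3.09 + 7.63/30.3 + 12.5/625 + 5.99/1.41e-06 = 4.248e+06 d.
q = Δh / Σ(b_i/K_i) = 12.9 / 4.248e+06 = 3.037e-06 m/day.
In each layer the seepage velocity is v_i = q/n_i, so the layer transit time is t_i = b_i·n_i / q:
  layer 1 (fine sand): t_1 = 9.99 × 0.13 / 3.037e-06 = 4.277e+05 d
  layer 2 (coarse sand): t_2 = 7.63 × 0.31 / 3.037e-06 = 7.789e+05 d
  layer 3 (clean gravel): t_3 = 12.5 × 0.22 / 3.037e-06 = 9.056e+05 d
  layer 4 (clay): t_4 = 5.99 × 0.06 / 3.037e-06 = 1.184e+05 d
Total t = Σ t_i = 2.231e+06 days = 6107 years.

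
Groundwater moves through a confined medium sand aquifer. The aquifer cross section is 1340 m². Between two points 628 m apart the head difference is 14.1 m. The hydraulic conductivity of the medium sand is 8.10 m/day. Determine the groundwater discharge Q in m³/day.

244

Hydraulic gradient i = Δh / L = 14.1 / 628 = 0.02245.
Darcy's law: Q = K · A · i = 8.100 × 1340 × 0.02245 = 243.7 m³/day.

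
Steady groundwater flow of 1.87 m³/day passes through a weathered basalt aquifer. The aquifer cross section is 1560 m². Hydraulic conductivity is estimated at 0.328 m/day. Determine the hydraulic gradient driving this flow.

From Q = K·A·i, i = Q / (K·A) = 1.87 / (0.3280 × 1560) = 0.003655.

0.00365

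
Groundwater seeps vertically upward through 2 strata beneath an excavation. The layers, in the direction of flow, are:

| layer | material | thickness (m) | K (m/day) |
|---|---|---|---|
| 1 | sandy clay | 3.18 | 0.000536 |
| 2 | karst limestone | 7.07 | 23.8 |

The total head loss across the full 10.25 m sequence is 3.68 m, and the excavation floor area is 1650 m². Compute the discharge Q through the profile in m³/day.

Flow is perpendicular to layering, so the layers act in series and the equivalent K is the thickness-weighted harmonic mean.
Total thickness L = 3.18 + 7.07 = 10.25 m.
Σ(b_i/K_i) = 3.18/0.000536 + 7.07/23.8 = 5933 d.
K_eq = L / Σ(b_i/K_i) = 10.25 / 5933 = 0.001728 m/day.
Q = K_eq · A · (Δh/L) = 0.001728 × 1650 × (3.68/10.25) = 1.023 m³/day.

1.02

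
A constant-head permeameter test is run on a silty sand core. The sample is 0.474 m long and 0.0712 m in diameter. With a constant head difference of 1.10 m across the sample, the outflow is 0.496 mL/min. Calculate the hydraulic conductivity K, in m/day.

0.0773

Cross-sectional area A = π·(d/2)² = π × (0.0712/2)² = 0.003982 m².
Convert discharge: 0.496 mL/min = 8.267e-09 m³/s.
Darcy's law rearranged: K = Q·L / (A·Δh) = 8.267e-09 × 0.474 / (0.003982 × 1.10) = 8.947e-07 m/s = 0.07730 m/day.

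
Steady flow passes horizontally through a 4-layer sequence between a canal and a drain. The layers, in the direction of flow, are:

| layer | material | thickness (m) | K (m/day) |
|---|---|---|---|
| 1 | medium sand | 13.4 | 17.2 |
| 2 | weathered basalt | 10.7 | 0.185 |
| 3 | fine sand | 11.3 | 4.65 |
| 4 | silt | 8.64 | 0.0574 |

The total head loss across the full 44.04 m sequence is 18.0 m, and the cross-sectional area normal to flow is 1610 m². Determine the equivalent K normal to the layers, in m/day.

Flow is perpendicular to layering, so the layers act in series and the equivalent K is the thickness-weighted harmonic mean.
Total thickness L = 13.4 + 10.7 + 11.3 + 8.64 = 44.04 m.
Σ(b_i/K_i) = 13.4/17.2 + 10.7/0.185 + 11.3/4.65 + 8.64/0.0574 = 211.6 d.
K_eq = L / Σ(b_i/K_i) = 44.04 / 211.6 = 0.2082 m/day.

0.208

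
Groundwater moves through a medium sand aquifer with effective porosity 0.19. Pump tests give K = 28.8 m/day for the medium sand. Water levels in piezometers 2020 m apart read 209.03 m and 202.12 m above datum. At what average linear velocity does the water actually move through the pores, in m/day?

0.519

Hydraulic gradient i = (209.03 − 202.12) / 2020 = 6.91 / 2020 = 0.003421.
Darcy flux q = K · i = 28.80 × 0.003421 = 0.09852 m/day.
Seepage velocity v = q / n_e = 0.09852 / 0.19 = 0.5185 m/day.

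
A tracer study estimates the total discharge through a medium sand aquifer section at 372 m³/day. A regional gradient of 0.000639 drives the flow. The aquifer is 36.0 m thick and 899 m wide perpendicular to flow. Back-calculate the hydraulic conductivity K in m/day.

18.0

Cross-sectional area A = 899 × 36.0 = 32364 m².
Hydraulic gradient i = 0.000639.
From Q = K·A·i, K = Q / (A·i) = 372 / (32364 × 0.0006390) = 17.99 m/day.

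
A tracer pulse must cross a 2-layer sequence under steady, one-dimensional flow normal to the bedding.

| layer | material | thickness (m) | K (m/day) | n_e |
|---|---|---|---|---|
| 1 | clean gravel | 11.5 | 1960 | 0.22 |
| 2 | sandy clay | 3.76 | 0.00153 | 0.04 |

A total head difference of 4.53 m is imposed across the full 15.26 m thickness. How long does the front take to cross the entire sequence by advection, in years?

With flow normal to the layers, continuity requires the same specific discharge q through every layer.
Σ(b_i/K_i) = 11.5/1960 + 3.76/0.00153 = 2458 d.
q = Δh / Σ(b_i/K_i) = 4.53 / 2458 = 0.001843 m/day.
In each layer the seepage velocity is v_i = q/n_i, so the layer transit time is t_i = b_i·n_i / q:
  layer 1 (clean gravel): t_1 = 11.5 × 0.22 / 0.001843 = 1373 d
  layer 2 (sandy clay): t_2 = 3.76 × 0.04 / 0.001843 = 81.59 d
Total t = Σ t_i = 1454 days = 3.981 years.

3.98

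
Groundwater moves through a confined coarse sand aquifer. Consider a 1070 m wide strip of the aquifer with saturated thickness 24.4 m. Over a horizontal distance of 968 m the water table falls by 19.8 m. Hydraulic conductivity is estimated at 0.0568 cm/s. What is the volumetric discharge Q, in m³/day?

Convert K: 0.0568 cm/s × 864 = 49.08 m/day.
Cross-sectional area A = 1070 × 24.4 = 26108 m².
Hydraulic gradient i = Δh / L = 19.8 / 968 = 0.02045.
Darcy's law: Q = K · A · i = 49.08 × 26108 × 0.02045 = 26207 m³/day.

26200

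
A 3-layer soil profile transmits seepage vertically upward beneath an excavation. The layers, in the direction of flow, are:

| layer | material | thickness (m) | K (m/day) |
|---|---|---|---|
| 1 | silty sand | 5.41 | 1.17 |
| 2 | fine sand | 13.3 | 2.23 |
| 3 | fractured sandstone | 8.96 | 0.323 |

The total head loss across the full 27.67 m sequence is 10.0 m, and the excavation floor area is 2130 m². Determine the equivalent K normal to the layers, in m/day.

Flow is perpendicular to layering, so the layers act in series and the equivalent K is the thickness-weighted harmonic mean.
Total thickness L = 5.41 + 13.3 + 8.96 = 27.67 m.
Σ(b_i/K_i) = 5.41/1.17 + 13.3/2.23 + 8.96/0.323 = 38.33 d.
K_eq = L / Σ(b_i/K_i) = 27.67 / 38.33 = 0.7219 m/day.

0.722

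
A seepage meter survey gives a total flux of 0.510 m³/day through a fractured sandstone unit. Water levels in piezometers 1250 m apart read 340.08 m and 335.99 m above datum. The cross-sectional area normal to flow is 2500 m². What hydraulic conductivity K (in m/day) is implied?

0.0623

Hydraulic gradient i = (340.08 − 335.99) / 1250 = 4.09 / 1250 = 0.003272.
From Q = K·A·i, K = Q / (A·i) = 0.510 / (2500 × 0.003272) = 0.06235 m/day.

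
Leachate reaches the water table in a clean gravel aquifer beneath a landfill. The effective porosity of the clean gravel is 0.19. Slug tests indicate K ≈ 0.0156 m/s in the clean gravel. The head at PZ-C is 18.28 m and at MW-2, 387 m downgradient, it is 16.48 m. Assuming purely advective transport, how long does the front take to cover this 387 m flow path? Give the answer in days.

Convert K: 0.0156 m/s × 86400 = 1348 m/day.
Hydraulic gradient i = (18.28 − 16.48) / 387 = 1.8 / 387 = 0.004651.
Darcy flux q = K · i = 1348 × 0.004651 = 6.269 m/day.
Seepage velocity v = q / n_e = 6.269 / 0.19 = 32.99 m/day.
Travel time t = L / v = 387 / 32.99 = 11.73 days.

11.7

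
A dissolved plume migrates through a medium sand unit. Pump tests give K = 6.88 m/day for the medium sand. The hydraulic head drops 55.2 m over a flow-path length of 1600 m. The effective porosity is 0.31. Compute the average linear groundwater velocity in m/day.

0.766

Hydraulic gradient i = Δh / L = 55.2 / 1600 = 0.03450.
Darcy flux q = K · i = 6.880 × 0.03450 = 0.2374 m/day.
Seepage velocity v = q / n_e = 0.2374 / 0.31 = 0.7657 m/day.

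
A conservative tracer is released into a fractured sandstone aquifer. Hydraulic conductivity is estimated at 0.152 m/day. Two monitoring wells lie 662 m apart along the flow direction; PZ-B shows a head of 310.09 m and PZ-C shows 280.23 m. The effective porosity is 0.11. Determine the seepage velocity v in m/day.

0.0623

Hydraulic gradient i = (310.09 − 280.23) / 662 = 29.86 / 662 = 0.04511.
Darcy flux q = K · i = 0.1520 × 0.04511 = 0.006856 m/day.
Seepage velocity v = q / n_e = 0.006856 / 0.11 = 0.06233 m/day.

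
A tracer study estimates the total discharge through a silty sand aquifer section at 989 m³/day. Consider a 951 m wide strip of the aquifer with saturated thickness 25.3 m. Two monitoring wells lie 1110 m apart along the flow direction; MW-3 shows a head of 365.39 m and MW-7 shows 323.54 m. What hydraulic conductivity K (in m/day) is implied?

1.09

Cross-sectional area A = 951 × 25.3 = 24060 m².
Hydraulic gradient i = (365.39 − 323.54) / 1110 = 41.85 / 1110 = 0.03770.
From Q = K·A·i, K = Q / (A·i) = 989 / (24060 × 0.03770) = 1.090 m/day.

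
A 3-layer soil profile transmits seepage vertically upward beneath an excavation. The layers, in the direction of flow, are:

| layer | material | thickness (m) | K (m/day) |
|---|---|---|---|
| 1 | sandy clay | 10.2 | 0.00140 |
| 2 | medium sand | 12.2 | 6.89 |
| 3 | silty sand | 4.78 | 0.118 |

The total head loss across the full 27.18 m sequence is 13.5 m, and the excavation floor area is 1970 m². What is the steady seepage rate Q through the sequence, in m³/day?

3.63

Flow is perpendicular to layering, so the layers act in series and the equivalent K is the thickness-weighted harmonic mean.
Total thickness L = 10.2 + 12.2 + 4.78 = 27.18 m.
Σ(b_i/K_i) = 10.2/0.00140 + 12.2/6.89 + 4.78/0.118 = 7328 d.
K_eq = L / Σ(b_i/K_i) = 27.18 / 7328 = 0.003709 m/day.
Q = K_eq · A · (Δh/L) = 0.003709 × 1970 × (13.5/27.18) = 3.629 m³/day.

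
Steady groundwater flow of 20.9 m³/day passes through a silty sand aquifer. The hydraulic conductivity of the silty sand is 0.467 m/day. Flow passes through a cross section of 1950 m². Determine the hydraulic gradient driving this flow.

0.0230

From Q = K·A·i, i = Q / (K·A) = 20.9 / (0.4670 × 1950) = 0.02295.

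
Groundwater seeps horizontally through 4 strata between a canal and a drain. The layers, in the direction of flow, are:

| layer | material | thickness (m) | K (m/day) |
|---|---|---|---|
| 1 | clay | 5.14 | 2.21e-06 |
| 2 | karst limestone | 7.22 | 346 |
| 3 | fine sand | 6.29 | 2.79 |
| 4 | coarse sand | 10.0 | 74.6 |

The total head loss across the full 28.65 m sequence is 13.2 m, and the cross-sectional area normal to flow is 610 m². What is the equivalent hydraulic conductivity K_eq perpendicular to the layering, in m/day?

Flow is perpendicular to layering, so the layers act in series and the equivalent K is the thickness-weighted harmonic mean.
Total thickness L = 5.14 + 7.22 + 6.29 + 10.0 = 28.65 m.
Σ(b_i/K_i) = 5.14/2.21e-06 + 7.22/346 + 6.29/2.79 + 10.0/74.6 = 2.326e+06 d.
K_eq = L / Σ(b_i/K_i) = 28.65 / 2.326e+06 = 1.232e-05 m/day.

1.23e-05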